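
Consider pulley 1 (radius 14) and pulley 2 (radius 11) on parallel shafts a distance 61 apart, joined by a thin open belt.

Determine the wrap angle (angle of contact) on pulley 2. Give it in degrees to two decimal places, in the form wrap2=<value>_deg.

open belt: β = asin((r2−r1)/C) = asin(-3/61) = -2.8190°
wrap1 = π − 2β = 185.6379°
wrap2 = π + 2β = 174.3621°

wrap2=174.36_deg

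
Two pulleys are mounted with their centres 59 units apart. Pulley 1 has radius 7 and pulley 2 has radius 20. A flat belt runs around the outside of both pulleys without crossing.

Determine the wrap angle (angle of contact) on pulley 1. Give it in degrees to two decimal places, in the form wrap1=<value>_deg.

open belt: β = asin((r2−r1)/C) = asin(13/59) = 12.7289°
wrap1 = π − 2β = 154.5421°
wrap2 = π + 2β = 205.4579°

wrap1=154.54_deg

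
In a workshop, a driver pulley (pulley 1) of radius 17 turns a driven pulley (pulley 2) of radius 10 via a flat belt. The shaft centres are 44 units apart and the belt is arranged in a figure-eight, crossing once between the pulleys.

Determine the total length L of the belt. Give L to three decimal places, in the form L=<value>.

L=189.982

crossed belt: β = asin((r1+r2)/C) = asin(27/44) = 37.8529°
wrap1 = wrap2 = π + 2β = 255.7058°
tangent length = C·cosβ = 34.7419
L = (r1+r2)·wrap + 2·C·cosβ = 27·4.4629 + 2·34.7419 = 189.9823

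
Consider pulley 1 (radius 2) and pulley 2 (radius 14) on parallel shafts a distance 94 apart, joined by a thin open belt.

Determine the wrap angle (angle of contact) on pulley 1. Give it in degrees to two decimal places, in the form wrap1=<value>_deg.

open belt: β = asin((r2−r1)/C) = asin(12/94) = 7.3344°
wrap1 = π − 2β = 165.3313°
wrap2 = π + 2β = 194.6687°

wrap1=165.33_deg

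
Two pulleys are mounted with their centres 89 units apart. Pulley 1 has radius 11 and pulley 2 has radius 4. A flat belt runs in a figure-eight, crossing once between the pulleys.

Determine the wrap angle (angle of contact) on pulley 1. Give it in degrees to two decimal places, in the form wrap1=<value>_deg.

crossed belt: β = asin((r1+r2)/C) = asin(15/89) = 9.7029°
wrap1 = wrap2 = π + 2β = 199.4058°

wrap1=199.41_deg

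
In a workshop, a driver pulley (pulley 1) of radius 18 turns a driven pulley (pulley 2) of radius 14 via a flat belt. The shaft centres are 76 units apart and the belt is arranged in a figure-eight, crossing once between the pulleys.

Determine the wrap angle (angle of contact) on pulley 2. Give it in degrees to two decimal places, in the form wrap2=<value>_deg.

wrap2=229.80_deg

crossed belt: β = asin((r1+r2)/C) = asin(32/76) = 24.9011°
wrap1 = wrap2 = π + 2β = 229.8021°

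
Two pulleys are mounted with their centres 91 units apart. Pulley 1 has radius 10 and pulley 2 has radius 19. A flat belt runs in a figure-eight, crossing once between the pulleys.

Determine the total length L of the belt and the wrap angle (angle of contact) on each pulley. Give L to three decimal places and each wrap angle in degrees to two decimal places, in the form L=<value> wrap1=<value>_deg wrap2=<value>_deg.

L=282.429 wrap1=217.17_deg wrap2=217.17_deg

crossed belt: β = asin((r1+r2)/C) = asin(29/91) = 18.5832°
wrap1 = wrap2 = π + 2β = 217.1664°
tangent length = C·cosβ = 86.2554
L = (r1+r2)·wrap + 2·C·cosβ = 29·3.7903 + 2·86.2554 = 282.4287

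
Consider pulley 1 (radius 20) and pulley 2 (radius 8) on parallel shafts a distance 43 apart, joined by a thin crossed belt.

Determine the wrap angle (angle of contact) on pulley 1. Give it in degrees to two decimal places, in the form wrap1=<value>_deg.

wrap1=261.26_deg

crossed belt: β = asin((r1+r2)/C) = asin(28/43) = 40.6293°
wrap1 = wrap2 = π + 2β = 261.2587°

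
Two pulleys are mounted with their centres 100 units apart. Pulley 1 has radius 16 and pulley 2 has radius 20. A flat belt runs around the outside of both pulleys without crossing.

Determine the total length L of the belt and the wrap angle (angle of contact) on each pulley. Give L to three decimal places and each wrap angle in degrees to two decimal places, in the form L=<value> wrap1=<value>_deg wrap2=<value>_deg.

L=313.257 wrap1=175.42_deg wrap2=184.58_deg

open belt: β = asin((r2−r1)/C) = asin(4/100) = 2.2924°
wrap1 = π − 2β = 175.4151°
wrap2 = π + 2β = 184.5849°
tangent length = C·cosβ = 99.9200
L = r1·wrap1 + r2·wrap2 + 2·C·cosβ = 16·3.0616 + 20·3.2216 + 2·99.9200 = 313.2574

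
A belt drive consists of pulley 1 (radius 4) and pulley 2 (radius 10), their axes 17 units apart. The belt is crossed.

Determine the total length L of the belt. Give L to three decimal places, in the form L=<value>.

crossed belt: β = asin((r1+r2)/C) = asin(14/17) = 55.4397°
wrap1 = wrap2 = π + 2β = 290.8794°
tangent length = C·cosβ = 9.6437
L = (r1+r2)·wrap + 2·C·cosβ = 14·5.0768 + 2·9.6437 = 90.3625

L=90.363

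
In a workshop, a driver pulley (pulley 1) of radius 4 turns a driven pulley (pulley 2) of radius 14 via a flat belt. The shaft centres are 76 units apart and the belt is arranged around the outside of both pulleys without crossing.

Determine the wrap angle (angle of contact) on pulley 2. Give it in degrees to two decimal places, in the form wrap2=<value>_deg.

wrap2=195.12_deg

open belt: β = asin((r2−r1)/C) = asin(10/76) = 7.5608°
wrap1 = π − 2β = 164.8783°
wrap2 = π + 2β = 195.1217°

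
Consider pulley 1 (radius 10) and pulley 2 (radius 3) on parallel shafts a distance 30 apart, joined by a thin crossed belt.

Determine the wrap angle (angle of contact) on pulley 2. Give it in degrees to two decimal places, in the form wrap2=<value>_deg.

crossed belt: β = asin((r1+r2)/C) = asin(13/30) = 25.6793°
wrap1 = wrap2 = π + 2β = 231.3586°

wrap2=231.36_deg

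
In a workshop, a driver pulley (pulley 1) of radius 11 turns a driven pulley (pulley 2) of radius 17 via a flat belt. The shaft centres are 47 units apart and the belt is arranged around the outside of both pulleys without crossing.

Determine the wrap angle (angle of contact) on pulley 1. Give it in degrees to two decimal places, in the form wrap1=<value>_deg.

wrap1=165.33_deg

open belt: β = asin((r2−r1)/C) = asin(6/47) = 7.3344°
wrap1 = π − 2β = 165.3313°
wrap2 = π + 2β = 194.6687°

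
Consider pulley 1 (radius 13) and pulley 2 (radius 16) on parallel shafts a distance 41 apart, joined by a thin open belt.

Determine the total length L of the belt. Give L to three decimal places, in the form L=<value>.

L=173.326

open belt: β = asin((r2−r1)/C) = asin(3/41) = 4.1961°
wrap1 = π − 2β = 171.6078°
wrap2 = π + 2β = 188.3922°
tangent length = C·cosβ = 40.8901
L = r1·wrap1 + r2·wrap2 + 2·C·cosβ = 13·2.9951 + 16·3.2881 + 2·40.8901 = 173.3258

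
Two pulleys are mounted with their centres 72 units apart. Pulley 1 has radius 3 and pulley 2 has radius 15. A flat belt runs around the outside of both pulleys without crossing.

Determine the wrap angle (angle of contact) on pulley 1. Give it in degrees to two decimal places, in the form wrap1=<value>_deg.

open belt: β = asin((r2−r1)/C) = asin(12/72) = 9.5941°
wrap1 = π − 2β = 160.8119°
wrap2 = π + 2β = 199.1881°

wrap1=160.81_deg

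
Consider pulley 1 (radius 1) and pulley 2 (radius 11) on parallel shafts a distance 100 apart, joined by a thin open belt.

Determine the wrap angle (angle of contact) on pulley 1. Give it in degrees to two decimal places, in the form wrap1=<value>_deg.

wrap1=168.52_deg

open belt: β = asin((r2−r1)/C) = asin(10/100) = 5.7392°
wrap1 = π − 2β = 168.5217°
wrap2 = π + 2β = 191.4783°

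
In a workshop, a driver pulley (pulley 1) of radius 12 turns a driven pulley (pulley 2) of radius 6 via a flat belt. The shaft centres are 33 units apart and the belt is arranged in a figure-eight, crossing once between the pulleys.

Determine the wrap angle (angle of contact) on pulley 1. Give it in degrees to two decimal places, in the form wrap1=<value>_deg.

wrap1=246.11_deg

crossed belt: β = asin((r1+r2)/C) = asin(18/33) = 33.0557°
wrap1 = wrap2 = π + 2β = 246.1115°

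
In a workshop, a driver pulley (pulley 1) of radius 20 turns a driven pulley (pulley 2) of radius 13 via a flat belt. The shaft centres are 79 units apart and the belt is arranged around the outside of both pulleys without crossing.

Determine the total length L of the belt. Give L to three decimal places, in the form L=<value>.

open belt: β = asin((r2−r1)/C) = asin(-7/79) = -5.0835°
wrap1 = π − 2β = 190.1670°
wrap2 = π + 2β = 169.8330°
tangent length = C·cosβ = 78.6893
L = r1·wrap1 + r2·wrap2 + 2·C·cosβ = 20·3.3190 + 13·2.9641 + 2·78.6893 = 262.2932

L=262.293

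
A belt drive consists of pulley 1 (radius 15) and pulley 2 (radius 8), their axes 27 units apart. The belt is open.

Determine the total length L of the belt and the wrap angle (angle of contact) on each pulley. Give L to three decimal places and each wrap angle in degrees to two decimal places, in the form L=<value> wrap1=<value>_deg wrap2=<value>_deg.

open belt: β = asin((r2−r1)/C) = asin(-7/27) = -15.0261°
wrap1 = π − 2β = 210.0522°
wrap2 = π + 2β = 149.9478°
tangent length = C·cosβ = 26.0768
L = r1·wrap1 + r2·wrap2 + 2·C·cosβ = 15·3.6661 + 8·2.6171 + 2·26.0768 = 128.0818

L=128.082 wrap1=210.05_deg wrap2=149.95_deg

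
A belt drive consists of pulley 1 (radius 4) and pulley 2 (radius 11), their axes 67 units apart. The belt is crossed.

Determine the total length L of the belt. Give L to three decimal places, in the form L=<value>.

crossed belt: β = asin((r1+r2)/C) = asin(15/67) = 12.9371°
wrap1 = wrap2 = π + 2β = 205.8741°
tangent length = C·cosβ = 65.2993
L = (r1+r2)·wrap + 2·C·cosβ = 15·3.5932 + 2·65.2993 = 184.4963

L=184.496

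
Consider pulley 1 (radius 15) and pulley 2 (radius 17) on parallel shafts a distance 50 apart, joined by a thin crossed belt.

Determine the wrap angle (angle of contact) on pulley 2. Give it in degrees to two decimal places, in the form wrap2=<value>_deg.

crossed belt: β = asin((r1+r2)/C) = asin(32/50) = 39.7918°
wrap1 = wrap2 = π + 2β = 259.5836°

wrap2=259.58_deg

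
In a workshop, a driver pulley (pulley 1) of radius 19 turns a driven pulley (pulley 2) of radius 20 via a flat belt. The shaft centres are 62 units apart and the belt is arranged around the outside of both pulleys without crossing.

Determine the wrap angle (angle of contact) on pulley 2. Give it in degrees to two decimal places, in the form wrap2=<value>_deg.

wrap2=181.85_deg

open belt: β = asin((r2−r1)/C) = asin(1/62) = 0.9242°
wrap1 = π − 2β = 178.1517°
wrap2 = π + 2β = 181.8483°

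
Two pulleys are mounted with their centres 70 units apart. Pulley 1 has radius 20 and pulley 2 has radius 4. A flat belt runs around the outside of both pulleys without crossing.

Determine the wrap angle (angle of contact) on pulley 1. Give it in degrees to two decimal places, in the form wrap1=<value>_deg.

open belt: β = asin((r2−r1)/C) = asin(-16/70) = -13.2130°
wrap1 = π − 2β = 206.4260°
wrap2 = π + 2β = 153.5740°

wrap1=206.43_deg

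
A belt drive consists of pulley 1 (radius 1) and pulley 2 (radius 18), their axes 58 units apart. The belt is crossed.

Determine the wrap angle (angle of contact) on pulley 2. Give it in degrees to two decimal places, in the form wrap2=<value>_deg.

wrap2=218.24_deg

crossed belt: β = asin((r1+r2)/C) = asin(19/58) = 19.1223°
wrap1 = wrap2 = π + 2β = 218.2447°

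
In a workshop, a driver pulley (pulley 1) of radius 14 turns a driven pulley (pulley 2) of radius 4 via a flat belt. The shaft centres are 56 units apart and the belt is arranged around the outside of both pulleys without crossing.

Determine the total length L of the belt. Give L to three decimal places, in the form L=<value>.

open belt: β = asin((r2−r1)/C) = asin(-10/56) = -10.2866°
wrap1 = π − 2β = 200.5731°
wrap2 = π + 2β = 159.4269°
tangent length = C·cosβ = 55.0999
L = r1·wrap1 + r2·wrap2 + 2·C·cosβ = 14·3.5007 + 4·2.7825 + 2·55.0999 = 170.3392

L=170.339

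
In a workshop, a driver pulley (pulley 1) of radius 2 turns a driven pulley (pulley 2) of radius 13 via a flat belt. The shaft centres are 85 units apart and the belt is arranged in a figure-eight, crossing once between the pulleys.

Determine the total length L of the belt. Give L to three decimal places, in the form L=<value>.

crossed belt: β = asin((r1+r2)/C) = asin(15/85) = 10.1642°
wrap1 = wrap2 = π + 2β = 200.3285°
tangent length = C·cosβ = 83.6660
L = (r1+r2)·wrap + 2·C·cosβ = 15·3.4964 + 2·83.6660 = 219.7779

L=219.778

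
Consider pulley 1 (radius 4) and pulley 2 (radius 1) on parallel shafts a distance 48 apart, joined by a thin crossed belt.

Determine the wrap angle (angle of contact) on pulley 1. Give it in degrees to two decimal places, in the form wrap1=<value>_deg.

wrap1=191.96_deg

crossed belt: β = asin((r1+r2)/C) = asin(5/48) = 5.9792°
wrap1 = wrap2 = π + 2β = 191.9583°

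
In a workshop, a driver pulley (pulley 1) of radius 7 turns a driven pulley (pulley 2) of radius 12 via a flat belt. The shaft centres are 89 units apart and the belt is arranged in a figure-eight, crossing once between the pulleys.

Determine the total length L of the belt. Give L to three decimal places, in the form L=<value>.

L=241.762

crossed belt: β = asin((r1+r2)/C) = asin(19/89) = 12.3266°
wrap1 = wrap2 = π + 2β = 204.6531°
tangent length = C·cosβ = 86.9483
L = (r1+r2)·wrap + 2·C·cosβ = 19·3.5719 + 2·86.9483 = 241.7621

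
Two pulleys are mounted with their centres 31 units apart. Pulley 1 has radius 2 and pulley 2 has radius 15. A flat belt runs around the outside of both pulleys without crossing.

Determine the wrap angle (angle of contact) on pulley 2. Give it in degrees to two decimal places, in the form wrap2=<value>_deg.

wrap2=229.59_deg

open belt: β = asin((r2−r1)/C) = asin(13/31) = 24.7939°
wrap1 = π − 2β = 130.4123°
wrap2 = π + 2β = 229.5877°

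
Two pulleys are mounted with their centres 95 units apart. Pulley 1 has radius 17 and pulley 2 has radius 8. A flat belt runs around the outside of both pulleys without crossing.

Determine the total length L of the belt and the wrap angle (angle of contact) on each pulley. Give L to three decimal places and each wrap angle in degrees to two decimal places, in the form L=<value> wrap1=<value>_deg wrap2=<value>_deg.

L=269.393 wrap1=190.87_deg wrap2=169.13_deg

open belt: β = asin((r2−r1)/C) = asin(-9/95) = -5.4362°
wrap1 = π − 2β = 190.8723°
wrap2 = π + 2β = 169.1277°
tangent length = C·cosβ = 94.5727
L = r1·wrap1 + r2·wrap2 + 2·C·cosβ = 17·3.3314 + 8·2.9518 + 2·94.5727 = 269.3931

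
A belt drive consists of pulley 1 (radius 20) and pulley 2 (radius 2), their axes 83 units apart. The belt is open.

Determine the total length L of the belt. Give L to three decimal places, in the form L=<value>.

open belt: β = asin((r2−r1)/C) = asin(-18/83) = -12.5251°
wrap1 = π − 2β = 205.0502°
wrap2 = π + 2β = 154.9498°
tangent length = C·cosβ = 81.0247
L = r1·wrap1 + r2·wrap2 + 2·C·cosβ = 20·3.5788 + 2·2.7044 + 2·81.0247 = 239.0342

L=239.034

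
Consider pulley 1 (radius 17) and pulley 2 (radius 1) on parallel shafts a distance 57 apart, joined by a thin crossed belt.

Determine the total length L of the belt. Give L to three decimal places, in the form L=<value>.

L=176.282

crossed belt: β = asin((r1+r2)/C) = asin(18/57) = 18.4085°
wrap1 = wrap2 = π + 2β = 216.8170°
tangent length = C·cosβ = 54.0833
L = (r1+r2)·wrap + 2·C·cosβ = 18·3.7842 + 2·54.0833 = 176.2816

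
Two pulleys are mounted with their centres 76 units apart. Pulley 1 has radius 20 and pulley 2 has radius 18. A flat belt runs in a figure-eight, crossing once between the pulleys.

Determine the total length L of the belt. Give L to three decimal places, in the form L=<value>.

L=290.810

crossed belt: β = asin((r1+r2)/C) = asin(38/76) = 30.0000°
wrap1 = wrap2 = π + 2β = 240.0000°
tangent length = C·cosβ = 65.8179
L = (r1+r2)·wrap + 2·C·cosβ = 38·4.1888 + 2·65.8179 = 290.8099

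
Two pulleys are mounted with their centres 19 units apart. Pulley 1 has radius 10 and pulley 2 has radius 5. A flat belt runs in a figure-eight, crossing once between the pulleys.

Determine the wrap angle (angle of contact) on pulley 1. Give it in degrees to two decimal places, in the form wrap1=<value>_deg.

crossed belt: β = asin((r1+r2)/C) = asin(15/19) = 52.1364°
wrap1 = wrap2 = π + 2β = 284.2727°

wrap1=284.27_deg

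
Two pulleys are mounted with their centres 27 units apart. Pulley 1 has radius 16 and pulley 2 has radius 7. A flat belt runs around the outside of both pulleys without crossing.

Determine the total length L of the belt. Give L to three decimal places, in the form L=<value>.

open belt: β = asin((r2−r1)/C) = asin(-9/27) = -19.4712°
wrap1 = π − 2β = 218.9424°
wrap2 = π + 2β = 141.0576°
tangent length = C·cosβ = 25.4558
L = r1·wrap1 + r2·wrap2 + 2·C·cosβ = 16·3.8213 + 7·2.4619 + 2·25.4558 = 129.2854

L=129.285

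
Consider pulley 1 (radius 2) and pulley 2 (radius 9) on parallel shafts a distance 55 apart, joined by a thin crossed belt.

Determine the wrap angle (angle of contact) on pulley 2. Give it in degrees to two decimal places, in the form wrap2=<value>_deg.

wrap2=203.07_deg

crossed belt: β = asin((r1+r2)/C) = asin(11/55) = 11.5370°
wrap1 = wrap2 = π + 2β = 203.0739°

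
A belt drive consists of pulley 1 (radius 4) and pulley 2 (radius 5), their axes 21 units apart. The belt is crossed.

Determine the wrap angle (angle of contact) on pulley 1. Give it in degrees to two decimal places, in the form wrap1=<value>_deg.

crossed belt: β = asin((r1+r2)/C) = asin(9/21) = 25.3769°
wrap1 = wrap2 = π + 2β = 230.7539°

wrap1=230.75_deg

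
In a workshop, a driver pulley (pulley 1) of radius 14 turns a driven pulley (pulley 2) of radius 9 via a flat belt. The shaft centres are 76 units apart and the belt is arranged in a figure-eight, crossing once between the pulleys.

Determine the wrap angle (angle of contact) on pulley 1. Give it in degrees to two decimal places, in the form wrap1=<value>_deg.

wrap1=215.23_deg

crossed belt: β = asin((r1+r2)/C) = asin(23/76) = 17.6157°
wrap1 = wrap2 = π + 2β = 215.2315°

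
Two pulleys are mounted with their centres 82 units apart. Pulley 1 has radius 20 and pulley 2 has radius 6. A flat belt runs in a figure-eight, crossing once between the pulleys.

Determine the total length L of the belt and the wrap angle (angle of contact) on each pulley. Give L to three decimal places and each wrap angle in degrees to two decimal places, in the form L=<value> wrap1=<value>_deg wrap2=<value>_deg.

crossed belt: β = asin((r1+r2)/C) = asin(26/82) = 18.4860°
wrap1 = wrap2 = π + 2β = 216.9720°
tangent length = C·cosβ = 77.7689
L = (r1+r2)·wrap + 2·C·cosβ = 26·3.7869 + 2·77.7689 = 253.9966

L=253.997 wrap1=216.97_deg wrap2=216.97_deg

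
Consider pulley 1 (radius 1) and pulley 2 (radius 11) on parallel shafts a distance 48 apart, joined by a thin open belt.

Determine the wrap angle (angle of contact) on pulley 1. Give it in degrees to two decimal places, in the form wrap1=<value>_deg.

open belt: β = asin((r2−r1)/C) = asin(10/48) = 12.0247°
wrap1 = π − 2β = 155.9506°
wrap2 = π + 2β = 204.0494°

wrap1=155.95_deg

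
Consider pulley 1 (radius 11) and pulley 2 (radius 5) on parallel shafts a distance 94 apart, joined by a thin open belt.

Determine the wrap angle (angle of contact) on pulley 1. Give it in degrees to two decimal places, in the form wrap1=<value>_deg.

wrap1=187.32_deg

open belt: β = asin((r2−r1)/C) = asin(-6/94) = -3.6597°
wrap1 = π − 2β = 187.3193°
wrap2 = π + 2β = 172.6807°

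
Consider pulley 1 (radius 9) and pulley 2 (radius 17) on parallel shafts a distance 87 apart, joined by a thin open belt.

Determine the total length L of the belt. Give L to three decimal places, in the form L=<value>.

L=256.418

open belt: β = asin((r2−r1)/C) = asin(8/87) = 5.2760°
wrap1 = π − 2β = 169.4479°
wrap2 = π + 2β = 190.5521°
tangent length = C·cosβ = 86.6314
L = r1·wrap1 + r2·wrap2 + 2·C·cosβ = 9·2.9574 + 17·3.3258 + 2·86.6314 = 256.4176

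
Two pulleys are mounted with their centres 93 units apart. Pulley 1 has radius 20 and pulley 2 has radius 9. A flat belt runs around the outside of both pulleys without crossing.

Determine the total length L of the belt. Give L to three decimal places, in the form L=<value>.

L=278.409

open belt: β = asin((r2−r1)/C) = asin(-11/93) = -6.7928°
wrap1 = π − 2β = 193.5856°
wrap2 = π + 2β = 166.4144°
tangent length = C·cosβ = 92.3472
L = r1·wrap1 + r2·wrap2 + 2·C·cosβ = 20·3.3787 + 9·2.9045 + 2·92.3472 = 278.4088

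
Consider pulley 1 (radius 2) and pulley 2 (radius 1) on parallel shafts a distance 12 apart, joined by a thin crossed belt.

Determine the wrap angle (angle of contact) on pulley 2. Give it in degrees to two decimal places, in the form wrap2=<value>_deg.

wrap2=208.96_deg

crossed belt: β = asin((r1+r2)/C) = asin(3/12) = 14.4775°
wrap1 = wrap2 = π + 2β = 208.9550°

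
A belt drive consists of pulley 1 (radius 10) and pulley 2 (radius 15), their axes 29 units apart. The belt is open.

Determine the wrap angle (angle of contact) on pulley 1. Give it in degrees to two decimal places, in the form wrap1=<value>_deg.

open belt: β = asin((r2−r1)/C) = asin(5/29) = 9.9282°
wrap1 = π − 2β = 160.1436°
wrap2 = π + 2β = 199.8564°

wrap1=160.14_deg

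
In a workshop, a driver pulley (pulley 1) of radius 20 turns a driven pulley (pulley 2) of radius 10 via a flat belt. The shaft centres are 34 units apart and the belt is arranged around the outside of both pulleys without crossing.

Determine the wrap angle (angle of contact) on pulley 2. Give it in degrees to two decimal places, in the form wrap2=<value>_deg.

open belt: β = asin((r2−r1)/C) = asin(-10/34) = -17.1046°
wrap1 = π − 2β = 214.2093°
wrap2 = π + 2β = 145.7907°

wrap2=145.79_deg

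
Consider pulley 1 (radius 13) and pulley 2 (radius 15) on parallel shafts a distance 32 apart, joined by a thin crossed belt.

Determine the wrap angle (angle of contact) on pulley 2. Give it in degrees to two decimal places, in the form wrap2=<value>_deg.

crossed belt: β = asin((r1+r2)/C) = asin(28/32) = 61.0450°
wrap1 = wrap2 = π + 2β = 302.0900°

wrap2=302.09_deg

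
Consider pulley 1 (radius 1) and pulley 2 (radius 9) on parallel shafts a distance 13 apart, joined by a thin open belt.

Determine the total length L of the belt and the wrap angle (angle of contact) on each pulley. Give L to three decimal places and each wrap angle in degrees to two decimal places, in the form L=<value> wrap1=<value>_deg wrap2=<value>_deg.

L=62.516 wrap1=104.04_deg wrap2=255.96_deg

open belt: β = asin((r2−r1)/C) = asin(8/13) = 37.9799°
wrap1 = π − 2β = 104.0403°
wrap2 = π + 2β = 255.9597°
tangent length = C·cosβ = 10.2470
L = r1·wrap1 + r2·wrap2 + 2·C·cosβ = 1·1.8158 + 9·4.4673 + 2·10.2470 = 62.5158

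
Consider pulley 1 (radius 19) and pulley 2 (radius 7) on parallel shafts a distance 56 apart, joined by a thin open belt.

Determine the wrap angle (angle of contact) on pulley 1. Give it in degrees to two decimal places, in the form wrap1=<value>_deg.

open belt: β = asin((r2−r1)/C) = asin(-12/56) = -12.3736°
wrap1 = π − 2β = 204.7473°
wrap2 = π + 2β = 155.2527°

wrap1=204.75_deg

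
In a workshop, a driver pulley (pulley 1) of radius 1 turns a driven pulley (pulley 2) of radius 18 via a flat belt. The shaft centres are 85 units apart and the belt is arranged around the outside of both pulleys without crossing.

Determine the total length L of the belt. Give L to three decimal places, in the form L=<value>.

open belt: β = asin((r2−r1)/C) = asin(17/85) = 11.5370°
wrap1 = π − 2β = 156.9261°
wrap2 = π + 2β = 203.0739°
tangent length = C·cosβ = 83.2827
L = r1·wrap1 + r2·wrap2 + 2·C·cosβ = 1·2.7389 + 18·3.5443 + 2·83.2827 = 233.1017

L=233.102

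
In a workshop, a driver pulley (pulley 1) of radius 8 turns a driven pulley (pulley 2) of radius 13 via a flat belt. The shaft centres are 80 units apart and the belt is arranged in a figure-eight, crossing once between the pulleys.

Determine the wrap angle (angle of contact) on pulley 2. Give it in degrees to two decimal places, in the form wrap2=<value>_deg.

crossed belt: β = asin((r1+r2)/C) = asin(21/80) = 15.2185°
wrap1 = wrap2 = π + 2β = 210.4369°

wrap2=210.44_deg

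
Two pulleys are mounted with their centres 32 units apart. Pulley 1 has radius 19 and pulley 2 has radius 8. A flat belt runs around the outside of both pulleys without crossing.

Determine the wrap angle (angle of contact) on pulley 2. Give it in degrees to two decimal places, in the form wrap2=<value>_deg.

wrap2=139.79_deg

open belt: β = asin((r2−r1)/C) = asin(-11/32) = -20.1055°
wrap1 = π − 2β = 220.2110°
wrap2 = π + 2β = 139.7890°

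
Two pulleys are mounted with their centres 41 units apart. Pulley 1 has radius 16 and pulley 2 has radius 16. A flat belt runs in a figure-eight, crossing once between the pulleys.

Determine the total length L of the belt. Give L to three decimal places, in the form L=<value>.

L=209.104

crossed belt: β = asin((r1+r2)/C) = asin(32/41) = 51.3053°
wrap1 = wrap2 = π + 2β = 282.6105°
tangent length = C·cosβ = 25.6320
L = (r1+r2)·wrap + 2·C·cosβ = 32·4.9325 + 2·25.6320 = 209.1035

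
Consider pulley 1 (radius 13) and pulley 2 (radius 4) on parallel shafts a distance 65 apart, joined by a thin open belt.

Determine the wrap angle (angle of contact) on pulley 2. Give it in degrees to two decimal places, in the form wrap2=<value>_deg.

open belt: β = asin((r2−r1)/C) = asin(-9/65) = -7.9588°
wrap1 = π − 2β = 195.9177°
wrap2 = π + 2β = 164.0823°

wrap2=164.08_deg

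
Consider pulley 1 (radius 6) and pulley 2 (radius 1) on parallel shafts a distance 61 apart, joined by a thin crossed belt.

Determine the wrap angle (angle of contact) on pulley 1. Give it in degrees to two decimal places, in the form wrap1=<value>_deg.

crossed belt: β = asin((r1+r2)/C) = asin(7/61) = 6.5894°
wrap1 = wrap2 = π + 2β = 193.1789°

wrap1=193.18_deg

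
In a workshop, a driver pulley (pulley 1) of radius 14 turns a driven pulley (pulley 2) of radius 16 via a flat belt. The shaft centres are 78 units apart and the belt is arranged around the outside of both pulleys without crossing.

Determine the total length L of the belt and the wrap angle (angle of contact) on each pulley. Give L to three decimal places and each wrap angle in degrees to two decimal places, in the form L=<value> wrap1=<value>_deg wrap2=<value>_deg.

open belt: β = asin((r2−r1)/C) = asin(2/78) = 1.4693°
wrap1 = π − 2β = 177.0614°
wrap2 = π + 2β = 182.9386°
tangent length = C·cosβ = 77.9744
L = r1·wrap1 + r2·wrap2 + 2·C·cosβ = 14·3.0903 + 16·3.1929 + 2·77.9744 = 250.2991

L=250.299 wrap1=177.06_deg wrap2=182.94_deg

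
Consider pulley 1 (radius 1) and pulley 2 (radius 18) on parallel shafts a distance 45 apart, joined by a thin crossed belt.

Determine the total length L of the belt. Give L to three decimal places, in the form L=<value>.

L=157.839

crossed belt: β = asin((r1+r2)/C) = asin(19/45) = 24.9750°
wrap1 = wrap2 = π + 2β = 229.9499°
tangent length = C·cosβ = 40.7922
L = (r1+r2)·wrap + 2·C·cosβ = 19·4.0134 + 2·40.7922 = 157.8386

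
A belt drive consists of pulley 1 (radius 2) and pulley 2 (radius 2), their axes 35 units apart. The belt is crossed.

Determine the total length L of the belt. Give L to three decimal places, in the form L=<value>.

crossed belt: β = asin((r1+r2)/C) = asin(4/35) = 6.5624°
wrap1 = wrap2 = π + 2β = 193.1249°
tangent length = C·cosβ = 34.7707
L = (r1+r2)·wrap + 2·C·cosβ = 4·3.3707 + 2·34.7707 = 83.0240

L=83.024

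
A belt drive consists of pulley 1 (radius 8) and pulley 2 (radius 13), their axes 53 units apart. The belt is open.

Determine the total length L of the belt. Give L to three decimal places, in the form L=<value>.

L=172.445

open belt: β = asin((r2−r1)/C) = asin(5/53) = 5.4133°
wrap1 = π − 2β = 169.1734°
wrap2 = π + 2β = 190.8266°
tangent length = C·cosβ = 52.7636
L = r1·wrap1 + r2·wrap2 + 2·C·cosβ = 8·2.9526 + 13·3.3306 + 2·52.7636 = 172.4455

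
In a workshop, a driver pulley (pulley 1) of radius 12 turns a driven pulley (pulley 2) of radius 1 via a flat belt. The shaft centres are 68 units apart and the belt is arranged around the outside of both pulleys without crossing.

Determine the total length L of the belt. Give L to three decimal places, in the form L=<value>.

open belt: β = asin((r2−r1)/C) = asin(-11/68) = -9.3093°
wrap1 = π − 2β = 198.6187°
wrap2 = π + 2β = 161.3813°
tangent length = C·cosβ = 67.1044
L = r1·wrap1 + r2·wrap2 + 2·C·cosβ = 12·3.4665 + 1·2.8166 + 2·67.1044 = 178.6240

L=178.624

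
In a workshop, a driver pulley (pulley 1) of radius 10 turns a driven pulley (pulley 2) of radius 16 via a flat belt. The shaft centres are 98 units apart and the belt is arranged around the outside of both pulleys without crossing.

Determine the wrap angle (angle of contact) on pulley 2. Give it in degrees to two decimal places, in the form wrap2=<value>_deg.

wrap2=187.02_deg

open belt: β = asin((r2−r1)/C) = asin(6/98) = 3.5101°
wrap1 = π − 2β = 172.9798°
wrap2 = π + 2β = 187.0202°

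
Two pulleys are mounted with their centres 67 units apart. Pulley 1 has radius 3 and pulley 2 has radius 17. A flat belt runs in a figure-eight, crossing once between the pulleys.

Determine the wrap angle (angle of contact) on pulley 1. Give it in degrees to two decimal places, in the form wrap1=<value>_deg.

wrap1=214.74_deg

crossed belt: β = asin((r1+r2)/C) = asin(20/67) = 17.3680°
wrap1 = wrap2 = π + 2β = 214.7360°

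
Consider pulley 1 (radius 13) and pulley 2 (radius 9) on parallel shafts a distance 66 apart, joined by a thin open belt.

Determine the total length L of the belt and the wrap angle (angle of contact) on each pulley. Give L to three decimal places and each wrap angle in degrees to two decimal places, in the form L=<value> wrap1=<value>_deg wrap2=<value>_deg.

L=201.358 wrap1=186.95_deg wrap2=173.05_deg

open belt: β = asin((r2−r1)/C) = asin(-4/66) = -3.4746°
wrap1 = π − 2β = 186.9492°
wrap2 = π + 2β = 173.0508°
tangent length = C·cosβ = 65.8787
L = r1·wrap1 + r2·wrap2 + 2·C·cosβ = 13·3.2629 + 9·3.0203 + 2·65.8787 = 201.3575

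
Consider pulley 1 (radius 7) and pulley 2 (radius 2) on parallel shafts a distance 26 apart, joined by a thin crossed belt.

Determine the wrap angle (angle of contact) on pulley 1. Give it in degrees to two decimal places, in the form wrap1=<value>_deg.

wrap1=220.50_deg

crossed belt: β = asin((r1+r2)/C) = asin(9/26) = 20.2522°
wrap1 = wrap2 = π + 2β = 220.5045°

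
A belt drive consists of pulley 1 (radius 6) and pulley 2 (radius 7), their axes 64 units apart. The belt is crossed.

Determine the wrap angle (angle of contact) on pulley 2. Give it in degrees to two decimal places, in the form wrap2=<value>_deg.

wrap2=203.44_deg

crossed belt: β = asin((r1+r2)/C) = asin(13/64) = 11.7198°
wrap1 = wrap2 = π + 2β = 203.4395°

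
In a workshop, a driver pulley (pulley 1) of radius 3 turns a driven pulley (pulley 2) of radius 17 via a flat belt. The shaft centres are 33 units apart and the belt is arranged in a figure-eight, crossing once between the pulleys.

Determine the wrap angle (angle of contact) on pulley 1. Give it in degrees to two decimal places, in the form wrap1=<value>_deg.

crossed belt: β = asin((r1+r2)/C) = asin(20/33) = 37.3052°
wrap1 = wrap2 = π + 2β = 254.6104°

wrap1=254.61_deg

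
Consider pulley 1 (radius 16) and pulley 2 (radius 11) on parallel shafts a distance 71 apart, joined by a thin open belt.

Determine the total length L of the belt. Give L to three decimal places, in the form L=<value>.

open belt: β = asin((r2−r1)/C) = asin(-5/71) = -4.0383°
wrap1 = π − 2β = 188.0765°
wrap2 = π + 2β = 171.9235°
tangent length = C·cosβ = 70.8237
L = r1·wrap1 + r2·wrap2 + 2·C·cosβ = 16·3.2826 + 11·3.0006 + 2·70.8237 = 227.1753

L=227.175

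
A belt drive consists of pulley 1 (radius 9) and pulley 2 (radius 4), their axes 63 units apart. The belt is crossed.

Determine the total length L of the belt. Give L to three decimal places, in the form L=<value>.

L=169.533

crossed belt: β = asin((r1+r2)/C) = asin(13/63) = 11.9085°
wrap1 = wrap2 = π + 2β = 203.8170°
tangent length = C·cosβ = 61.6441
L = (r1+r2)·wrap + 2·C·cosβ = 13·3.5573 + 2·61.6441 = 169.5329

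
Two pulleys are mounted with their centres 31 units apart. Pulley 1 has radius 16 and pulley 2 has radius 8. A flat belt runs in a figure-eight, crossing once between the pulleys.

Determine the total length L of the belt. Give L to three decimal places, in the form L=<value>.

crossed belt: β = asin((r1+r2)/C) = asin(24/31) = 50.7320°
wrap1 = wrap2 = π + 2β = 281.4639°
tangent length = C·cosβ = 19.6214
L = (r1+r2)·wrap + 2·C·cosβ = 24·4.9125 + 2·19.6214 = 157.1422

L=157.142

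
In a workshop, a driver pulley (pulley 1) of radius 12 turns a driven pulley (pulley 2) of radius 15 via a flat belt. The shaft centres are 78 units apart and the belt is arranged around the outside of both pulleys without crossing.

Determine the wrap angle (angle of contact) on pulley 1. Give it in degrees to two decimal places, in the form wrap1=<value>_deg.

wrap1=175.59_deg

open belt: β = asin((r2−r1)/C) = asin(3/78) = 2.2042°
wrap1 = π − 2β = 175.5915°
wrap2 = π + 2β = 184.4085°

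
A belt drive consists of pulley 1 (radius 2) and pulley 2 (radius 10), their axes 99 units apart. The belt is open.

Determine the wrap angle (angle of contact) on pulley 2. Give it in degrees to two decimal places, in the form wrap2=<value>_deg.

wrap2=189.27_deg

open belt: β = asin((r2−r1)/C) = asin(8/99) = 4.6350°
wrap1 = π − 2β = 170.7300°
wrap2 = π + 2β = 189.2700°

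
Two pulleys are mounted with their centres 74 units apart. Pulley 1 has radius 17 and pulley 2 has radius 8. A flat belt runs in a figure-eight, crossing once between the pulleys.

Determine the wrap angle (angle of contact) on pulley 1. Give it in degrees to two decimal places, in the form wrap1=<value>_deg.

crossed belt: β = asin((r1+r2)/C) = asin(25/74) = 19.7452°
wrap1 = wrap2 = π + 2β = 219.4904°

wrap1=219.49_deg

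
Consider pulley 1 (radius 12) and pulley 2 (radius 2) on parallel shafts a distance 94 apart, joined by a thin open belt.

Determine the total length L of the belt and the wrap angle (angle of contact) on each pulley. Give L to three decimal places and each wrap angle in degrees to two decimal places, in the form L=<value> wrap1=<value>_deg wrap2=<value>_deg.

L=233.047 wrap1=192.21_deg wrap2=167.79_deg

open belt: β = asin((r2−r1)/C) = asin(-10/94) = -6.1069°
wrap1 = π − 2β = 192.2137°
wrap2 = π + 2β = 167.7863°
tangent length = C·cosβ = 93.4666
L = r1·wrap1 + r2·wrap2 + 2·C·cosβ = 12·3.3548 + 2·2.9284 + 2·93.4666 = 233.0471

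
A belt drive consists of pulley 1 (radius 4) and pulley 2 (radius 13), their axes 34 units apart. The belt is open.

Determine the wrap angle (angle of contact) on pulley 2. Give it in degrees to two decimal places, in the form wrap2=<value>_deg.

open belt: β = asin((r2−r1)/C) = asin(9/34) = 15.3495°
wrap1 = π − 2β = 149.3010°
wrap2 = π + 2β = 210.6990°

wrap2=210.70_deg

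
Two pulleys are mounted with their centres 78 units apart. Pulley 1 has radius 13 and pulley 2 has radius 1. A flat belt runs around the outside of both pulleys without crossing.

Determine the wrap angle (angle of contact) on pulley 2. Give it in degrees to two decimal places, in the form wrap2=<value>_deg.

wrap2=162.30_deg

open belt: β = asin((r2−r1)/C) = asin(-12/78) = -8.8499°
wrap1 = π − 2β = 197.6998°
wrap2 = π + 2β = 162.3002°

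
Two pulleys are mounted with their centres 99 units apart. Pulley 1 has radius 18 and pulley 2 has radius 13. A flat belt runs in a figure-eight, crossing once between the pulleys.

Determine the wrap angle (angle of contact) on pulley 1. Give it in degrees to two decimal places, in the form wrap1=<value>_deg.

crossed belt: β = asin((r1+r2)/C) = asin(31/99) = 18.2480°
wrap1 = wrap2 = π + 2β = 216.4961°

wrap1=216.50_deg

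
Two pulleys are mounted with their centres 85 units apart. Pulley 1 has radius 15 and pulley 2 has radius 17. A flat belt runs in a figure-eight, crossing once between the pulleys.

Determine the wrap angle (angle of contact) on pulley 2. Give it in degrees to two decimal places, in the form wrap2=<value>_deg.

crossed belt: β = asin((r1+r2)/C) = asin(32/85) = 22.1152°
wrap1 = wrap2 = π + 2β = 224.2305°

wrap2=224.23_deg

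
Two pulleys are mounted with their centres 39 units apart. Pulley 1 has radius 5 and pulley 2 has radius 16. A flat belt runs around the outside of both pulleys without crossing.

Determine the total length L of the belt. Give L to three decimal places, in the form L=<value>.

L=147.097

open belt: β = asin((r2−r1)/C) = asin(11/39) = 16.3827°
wrap1 = π − 2β = 147.2347°
wrap2 = π + 2β = 212.7653°
tangent length = C·cosβ = 37.4166
L = r1·wrap1 + r2·wrap2 + 2·C·cosβ = 5·2.5697 + 16·3.7135 + 2·37.4166 = 147.0971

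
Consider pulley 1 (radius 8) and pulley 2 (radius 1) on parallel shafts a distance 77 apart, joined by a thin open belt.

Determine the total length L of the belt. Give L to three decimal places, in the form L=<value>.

open belt: β = asin((r2−r1)/C) = asin(-7/77) = -5.2159°
wrap1 = π − 2β = 190.4318°
wrap2 = π + 2β = 169.5682°
tangent length = C·cosβ = 76.6812
L = r1·wrap1 + r2·wrap2 + 2·C·cosβ = 8·3.3237 + 1·2.9595 + 2·76.6812 = 182.9111

L=182.911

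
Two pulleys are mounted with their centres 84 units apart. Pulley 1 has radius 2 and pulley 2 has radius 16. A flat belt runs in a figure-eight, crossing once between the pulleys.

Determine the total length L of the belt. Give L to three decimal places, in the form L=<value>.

crossed belt: β = asin((r1+r2)/C) = asin(18/84) = 12.3736°
wrap1 = wrap2 = π + 2β = 204.7473°
tangent length = C·cosβ = 82.0488
L = (r1+r2)·wrap + 2·C·cosβ = 18·3.5735 + 2·82.0488 = 228.4208

L=228.421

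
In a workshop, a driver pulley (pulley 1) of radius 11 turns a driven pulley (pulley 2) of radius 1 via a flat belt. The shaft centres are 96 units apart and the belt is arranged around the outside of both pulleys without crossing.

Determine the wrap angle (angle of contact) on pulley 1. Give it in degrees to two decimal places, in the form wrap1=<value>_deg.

open belt: β = asin((r2−r1)/C) = asin(-10/96) = -5.9792°
wrap1 = π − 2β = 191.9583°
wrap2 = π + 2β = 168.0417°

wrap1=191.96_deg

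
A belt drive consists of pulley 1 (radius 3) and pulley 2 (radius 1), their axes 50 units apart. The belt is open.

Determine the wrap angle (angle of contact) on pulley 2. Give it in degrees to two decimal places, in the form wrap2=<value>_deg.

wrap2=175.42_deg

open belt: β = asin((r2−r1)/C) = asin(-2/50) = -2.2924°
wrap1 = π − 2β = 184.5849°
wrap2 = π + 2β = 175.4151°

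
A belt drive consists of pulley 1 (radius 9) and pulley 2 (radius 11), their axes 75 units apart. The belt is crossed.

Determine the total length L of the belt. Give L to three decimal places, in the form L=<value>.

L=218.197

crossed belt: β = asin((r1+r2)/C) = asin(20/75) = 15.4660°
wrap1 = wrap2 = π + 2β = 210.9320°
tangent length = C·cosβ = 72.2842
L = (r1+r2)·wrap + 2·C·cosβ = 20·3.6815 + 2·72.2842 = 218.1975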